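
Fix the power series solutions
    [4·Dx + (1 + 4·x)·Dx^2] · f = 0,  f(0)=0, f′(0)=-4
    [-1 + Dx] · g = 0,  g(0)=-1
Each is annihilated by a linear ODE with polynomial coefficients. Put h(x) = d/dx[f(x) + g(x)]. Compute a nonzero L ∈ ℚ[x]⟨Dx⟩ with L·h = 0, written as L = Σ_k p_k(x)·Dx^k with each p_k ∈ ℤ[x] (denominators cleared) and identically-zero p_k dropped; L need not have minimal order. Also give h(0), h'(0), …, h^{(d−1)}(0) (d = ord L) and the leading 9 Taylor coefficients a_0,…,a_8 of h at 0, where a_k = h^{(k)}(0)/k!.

f: a_k = 0, -4, 8, -64/3, 64, -1024/5, 2048/3, -16384/7, 8192, …
g: a_k = -1, -1, -1/2, -1/6, -1/24, -1/120, -1/720, -1/5040, -1/40320, …
h₀=f+g: left-lcm gives L₀, ord ≤ 3.
h₀' ⇒ L via d/dx closure of L₀.
L = (-36 - 16·x) + (31 - 8·x - 16·x^2)·Dx + (5 + 24·x + 16·x^2)·Dx^2  (order 2).
h: a_k = -5, 15, -129/2, 1535/6, -24577/24, 491519/120, -11796481/720, 330301439/5040, -10569646081/40320, …
ICs: h(0) = -5, h′(0) = 15.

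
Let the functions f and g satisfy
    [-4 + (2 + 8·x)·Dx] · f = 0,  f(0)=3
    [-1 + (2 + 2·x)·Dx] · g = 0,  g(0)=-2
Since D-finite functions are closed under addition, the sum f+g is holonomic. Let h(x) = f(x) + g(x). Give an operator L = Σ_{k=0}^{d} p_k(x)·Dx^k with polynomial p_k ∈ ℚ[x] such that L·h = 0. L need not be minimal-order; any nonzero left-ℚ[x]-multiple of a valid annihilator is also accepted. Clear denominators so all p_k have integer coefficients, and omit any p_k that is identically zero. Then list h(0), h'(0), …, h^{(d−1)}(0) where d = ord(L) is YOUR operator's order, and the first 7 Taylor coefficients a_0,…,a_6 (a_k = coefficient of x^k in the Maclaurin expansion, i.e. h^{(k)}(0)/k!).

f: a_k = 3, 6, -6, 12, -30, 84, -252, …
g: a_k = -2, -1, 1/4, -1/8, 5/64, -7/128, 21/512, …
L₀ := lclm(L_f,L_g); ord L₀ ≤ 1+1.
L = -2 + (5 + 8·x)·Dx + (2 + 10·x + 8·x^2)·Dx^2  (order 2).
h: a_k = 1, 5, -23/4, 95/8, -1915/64, 10745/128, -129003/512, …
ICs: h(0) = 1, h′(0) = 5.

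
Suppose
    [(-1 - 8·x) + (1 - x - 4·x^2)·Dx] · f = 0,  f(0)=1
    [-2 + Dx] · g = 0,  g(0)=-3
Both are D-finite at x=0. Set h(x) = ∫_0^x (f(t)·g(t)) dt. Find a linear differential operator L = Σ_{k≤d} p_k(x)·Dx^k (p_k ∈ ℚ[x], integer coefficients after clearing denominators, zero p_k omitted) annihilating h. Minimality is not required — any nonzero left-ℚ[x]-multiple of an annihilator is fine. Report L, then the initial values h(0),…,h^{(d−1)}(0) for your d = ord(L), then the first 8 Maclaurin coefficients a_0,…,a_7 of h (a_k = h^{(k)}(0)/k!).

f: a_k = 1, 1, 5, 9, 29, 65, 181, 441, …
g: a_k = -3, -6, -6, -4, -2, -4/5, -4/15, -8/105, …
h₀=f·g: eliminate ⇒ L₀, order ≤ 1·1.
∫: right-multiply L₀ by Dx.
L = (3 + 6·x - 8·x^2)·Dx + (-1 + x + 4·x^2)·Dx^2  (order 2).
h: a_k = 0, -3, -9/2, -9, -67/4, -177/5, -743/10, -2473/15, …
ICs: h(0) = 0, h′(0) = -3.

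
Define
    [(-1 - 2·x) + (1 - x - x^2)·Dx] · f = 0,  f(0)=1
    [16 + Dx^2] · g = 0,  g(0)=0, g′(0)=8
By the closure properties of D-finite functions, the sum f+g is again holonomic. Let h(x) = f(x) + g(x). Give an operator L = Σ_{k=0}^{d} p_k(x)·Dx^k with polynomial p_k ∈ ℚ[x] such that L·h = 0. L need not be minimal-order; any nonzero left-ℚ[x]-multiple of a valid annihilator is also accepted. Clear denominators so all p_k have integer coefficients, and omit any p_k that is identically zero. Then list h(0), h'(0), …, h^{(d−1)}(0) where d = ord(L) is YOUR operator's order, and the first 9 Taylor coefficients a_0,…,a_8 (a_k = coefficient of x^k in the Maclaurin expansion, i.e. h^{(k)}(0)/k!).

L = (272 + 384·x - 352·x^2 + 192·x^3 + 640·x^4 + 256·x^5) + (-160 + 368·x + 32·x^2 - 544·x^3 + 48·x^4 + 384·x^5 + 128·x^6)·Dx + (17 + 24·x - 22·x^2 + 12·x^3 + 40·x^4 + 16·x^5)·Dx^2 + (-10 + 23·x + 2·x^2 - 34·x^3 + 3·x^4 + 24·x^5 + 8·x^6)·Dx^3  (order 3).
h: a_k = 1, 9, 2, -55/3, 5, 376/15, 13, 4567/315, 34, …
ICs: h(0) = 1, h′(0) = 9, h′′(0) = 4.

f: a_k = 1, 1, 2, 3, 5, 8, 13, 21, 34, …
g: a_k = 0, 8, 0, -64/3, 0, 256/15, 0, -2048/315, 0, …
L₀ := lclm(L_f,L_g); ord L₀ ≤ 1+2.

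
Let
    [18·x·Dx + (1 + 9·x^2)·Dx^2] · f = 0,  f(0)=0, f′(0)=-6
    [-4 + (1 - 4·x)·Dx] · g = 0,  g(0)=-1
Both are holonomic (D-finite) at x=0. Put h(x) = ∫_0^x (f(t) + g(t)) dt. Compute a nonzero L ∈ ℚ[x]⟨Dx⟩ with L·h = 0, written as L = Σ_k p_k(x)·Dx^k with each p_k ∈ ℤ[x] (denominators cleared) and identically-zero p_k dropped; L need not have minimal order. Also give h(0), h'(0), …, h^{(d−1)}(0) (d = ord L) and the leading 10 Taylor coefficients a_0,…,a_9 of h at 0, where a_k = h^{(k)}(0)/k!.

f: a_k = 0, -6, 0, 18, 0, -486/5, 0, 4374/7, 0, -4374, …
g: a_k = -1, -4, -16, -64, -256, -1024, -4096, -16384, -65536, -262144, …
h₀=f+g: left-lcm gives L₀, ord ≤ 3.
h=∫h₀ ⇒ L = L₀·Dx.
L = (72 - 1152·x - 1944·x^2)·Dx^2 + (-57 + 72·x - 765·x^2 - 1944·x^3)·Dx^3 + (4 - 7·x - 63·x^3 - 324·x^4)·Dx^4  (order 4).
h: a_k = 0, -1, -5, -16/3, -23/2, -256/5, -2803/15, -4096/7, -55157/28, -65536/9, …
ICs: h(0) = 0, h′(0) = -1, h′′(0) = -10, h′′′(0) = -32.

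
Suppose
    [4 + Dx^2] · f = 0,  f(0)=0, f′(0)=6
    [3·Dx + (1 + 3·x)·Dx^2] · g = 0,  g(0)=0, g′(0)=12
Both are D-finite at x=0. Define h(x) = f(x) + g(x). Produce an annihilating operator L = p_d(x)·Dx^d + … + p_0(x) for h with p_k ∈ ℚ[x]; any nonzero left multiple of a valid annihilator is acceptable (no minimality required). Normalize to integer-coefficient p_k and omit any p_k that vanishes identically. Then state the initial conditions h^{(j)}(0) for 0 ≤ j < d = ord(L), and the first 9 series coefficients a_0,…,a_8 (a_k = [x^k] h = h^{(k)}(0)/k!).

L = (348 + 144·x + 216·x^2)·Dx + (44 + 180·x + 216·x^2 + 216·x^3)·Dx^2 + (87 + 36·x + 54·x^2)·Dx^3 + (11 + 45·x + 54·x^2 + 54·x^3)·Dx^4  (order 4).
h: a_k = 0, 18, -18, 32, -81, 976/5, -486, 131212/105, -6561/2, …
ICs: h(0) = 0, h′(0) = 18, h′′(0) = -36, h′′′(0) = 192.

f: a_k = 0, 6, 0, -4, 0, 4/5, 0, -8/105, 0, …
g: a_k = 0, 12, -18, 36, -81, 972/5, -486, 8748/7, -6561/2, …
h₀=f+g: left-lcm gives L₀, ord ≤ 4.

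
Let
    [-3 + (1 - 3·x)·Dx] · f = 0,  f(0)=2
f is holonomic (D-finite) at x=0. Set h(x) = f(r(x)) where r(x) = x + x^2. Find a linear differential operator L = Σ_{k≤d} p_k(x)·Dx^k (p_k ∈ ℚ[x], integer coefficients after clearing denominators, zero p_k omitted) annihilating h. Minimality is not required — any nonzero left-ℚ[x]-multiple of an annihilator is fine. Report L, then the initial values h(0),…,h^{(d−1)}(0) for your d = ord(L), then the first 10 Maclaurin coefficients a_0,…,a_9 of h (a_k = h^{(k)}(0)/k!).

f: a_k = 2, 6, 18, 54, 162, 486, 1458, 4374, 13122, 39366, …
f∘r: x↦r, Dx↦Dx/r' in L_f ⇒ L₀.
L = (3 + 6·x) + (-1 + 3·x + 3·x^2)·Dx  (order 1).
h: a_k = 2, 6, 24, 90, 342, 1296, 4914, 18630, 70632, 267786, …
ICs: h(0) = 2.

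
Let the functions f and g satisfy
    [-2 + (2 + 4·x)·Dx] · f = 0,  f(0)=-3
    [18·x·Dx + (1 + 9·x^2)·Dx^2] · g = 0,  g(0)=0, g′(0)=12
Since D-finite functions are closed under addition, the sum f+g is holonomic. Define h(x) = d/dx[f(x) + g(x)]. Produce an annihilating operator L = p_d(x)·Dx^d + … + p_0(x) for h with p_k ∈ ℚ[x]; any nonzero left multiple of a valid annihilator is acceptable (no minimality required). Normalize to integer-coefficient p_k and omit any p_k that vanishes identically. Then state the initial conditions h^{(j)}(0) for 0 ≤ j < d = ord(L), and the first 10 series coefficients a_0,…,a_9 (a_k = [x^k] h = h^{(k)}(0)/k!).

f: a_k = -3, -3, 3/2, -3/2, 15/8, -21/8, 63/16, -99/16, 1287/128, -2145/128, …
g: a_k = 0, 12, 0, -36, 0, 972/5, 0, -8748/7, 0, 8748, …
Sum ⇒ L₀ = lclm(L_f,L_g) in ℚ(x)⟨Dx⟩.
Differentiate: ansatz ord ≤ ord L₀ ⇒ L.
L = (-18 - 90·x + 486·x^2 + 486·x^3) + (-21 - 72·x + 360·x^2 + 1944·x^3 + 1701·x^4)·Dx + (-1 + 16·x + 54·x^2 + 198·x^3 + 567·x^4 + 486·x^5)·Dx^2  (order 2).
h: a_k = 9, 3, -225/2, 15/2, 7671/8, 189/8, -140661/16, 1287/16, 10058391/128, 36465/128, …
ICs: h(0) = 9, h′(0) = 3.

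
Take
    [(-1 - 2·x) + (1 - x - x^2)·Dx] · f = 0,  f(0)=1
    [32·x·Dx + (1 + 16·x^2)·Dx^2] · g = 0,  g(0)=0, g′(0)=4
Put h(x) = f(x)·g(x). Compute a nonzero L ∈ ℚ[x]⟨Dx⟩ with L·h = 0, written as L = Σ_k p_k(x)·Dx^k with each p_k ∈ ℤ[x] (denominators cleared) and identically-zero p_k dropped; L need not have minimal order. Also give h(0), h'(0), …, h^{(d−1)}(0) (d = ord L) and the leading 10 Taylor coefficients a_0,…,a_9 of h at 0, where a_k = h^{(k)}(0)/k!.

L = (2 + 32·x + 96·x^2) + (2 - 28·x + 64·x^2 + 96·x^3)·Dx + (-1 + x - 15·x^2 + 16·x^3 + 16·x^4)·Dx^2  (order 2).
h: a_k = 0, 4, 4, -40/3, -28/3, 2732/15, 864/5, -208492/105, -190348/105, 1595704/63, …
ICs: h(0) = 0, h′(0) = 4.

f: a_k = 1, 1, 2, 3, 5, 8, 13, 21, 34, 55, …
g: a_k = 0, 4, 0, -64/3, 0, 1024/5, 0, -16384/7, 0, 262144/9, …
L₀ := L_f ⊗_s L_g (sym. prod.), ord ≤ 2.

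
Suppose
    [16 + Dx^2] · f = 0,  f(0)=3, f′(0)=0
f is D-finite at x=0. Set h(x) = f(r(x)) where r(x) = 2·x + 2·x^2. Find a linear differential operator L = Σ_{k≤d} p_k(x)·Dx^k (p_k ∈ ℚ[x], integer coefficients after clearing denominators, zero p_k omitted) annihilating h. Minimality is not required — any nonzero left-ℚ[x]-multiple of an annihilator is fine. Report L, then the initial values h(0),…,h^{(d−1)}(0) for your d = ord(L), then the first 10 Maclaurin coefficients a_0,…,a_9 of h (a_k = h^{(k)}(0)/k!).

L = (64 + 384·x + 768·x^2 + 512·x^3) - 2·Dx + (1 + 2·x)·Dx^2  (order 2).
h: a_k = 3, 0, -96, -192, 416, 2048, 29696/15, -22528/5, -1535488/105, -1245184/105, …
ICs: h(0) = 3, h′(0) = 0.

f: a_k = 3, 0, -24, 0, 32, 0, -256/15, 0, 512/105, 0, …
f∘r: x↦r, Dx↦Dx/r' in L_f ⇒ L₀.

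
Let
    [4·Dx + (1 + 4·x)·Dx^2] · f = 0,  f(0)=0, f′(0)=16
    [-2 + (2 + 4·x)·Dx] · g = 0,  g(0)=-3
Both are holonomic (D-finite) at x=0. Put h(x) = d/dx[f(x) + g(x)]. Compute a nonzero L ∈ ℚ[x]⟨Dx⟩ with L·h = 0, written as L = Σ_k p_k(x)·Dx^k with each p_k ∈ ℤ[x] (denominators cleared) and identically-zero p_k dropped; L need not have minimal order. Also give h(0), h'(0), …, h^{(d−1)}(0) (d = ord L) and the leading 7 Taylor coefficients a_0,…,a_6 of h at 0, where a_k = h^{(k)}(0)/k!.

L = (20 + 16·x) + (29 + 104·x + 80·x^2)·Dx + (3 + 22·x + 48·x^2 + 32·x^3)·Dx^2  (order 2).
h: a_k = 13, -61, 503/2, -2033/2, 32663/8, -130883/8, 1047883/16, …
ICs: h(0) = 13, h′(0) = -61.

f: a_k = 0, 16, -32, 256/3, -256, 4096/5, -8192/3, …
g: a_k = -3, -3, 3/2, -3/2, 15/8, -21/8, 63/16, …
f+g: L₀ = lclm(L_f,L_g), ord ≤ 2+1.
h=h₀': d/dx-closure on L₀ ⇒ L.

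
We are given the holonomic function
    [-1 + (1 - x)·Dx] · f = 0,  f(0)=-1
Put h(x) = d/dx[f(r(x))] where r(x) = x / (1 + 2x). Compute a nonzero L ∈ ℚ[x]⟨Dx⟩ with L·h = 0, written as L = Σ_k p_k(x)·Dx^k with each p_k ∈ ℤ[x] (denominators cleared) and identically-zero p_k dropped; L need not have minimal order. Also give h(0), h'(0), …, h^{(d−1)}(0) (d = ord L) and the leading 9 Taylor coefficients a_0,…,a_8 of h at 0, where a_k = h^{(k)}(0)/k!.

f: a_k = -1, -1, -1, -1, -1, -1, -1, -1, -1, …
h₀=f(r): pull back L_f along r ⇒ L₀.
h=h₀': d/dx-closure on L₀ ⇒ L.
L = -4 + (-2 - 2·x)·Dx  (order 1).
h: a_k = -1, 2, -3, 4, -5, 6, -7, 8, -9, …
ICs: h(0) = -1.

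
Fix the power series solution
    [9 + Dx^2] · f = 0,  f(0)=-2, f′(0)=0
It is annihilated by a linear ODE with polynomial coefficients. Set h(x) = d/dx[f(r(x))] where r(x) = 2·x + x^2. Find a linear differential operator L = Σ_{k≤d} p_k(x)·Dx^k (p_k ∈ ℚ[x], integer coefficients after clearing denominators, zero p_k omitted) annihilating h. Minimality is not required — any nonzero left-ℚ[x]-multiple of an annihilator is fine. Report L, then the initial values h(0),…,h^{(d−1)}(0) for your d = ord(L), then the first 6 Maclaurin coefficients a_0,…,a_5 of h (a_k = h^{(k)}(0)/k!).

f: a_k = -2, 0, 9, 0, -27/4, 0, …
Substitute x→r, Dx→(1/r')Dx; clear ⇒ L₀.
Differentiate: ansatz ord ≤ ord L₀ ⇒ L.
L = (39 + 144·x + 216·x^2 + 144·x^3 + 36·x^4) + (-3 - 3·x)·Dx + (1 + 2·x + x^2)·Dx^2  (order 2).
h: a_k = 0, 72, 108, -396, -1080, -972/5, …
ICs: h(0) = 0, h′(0) = 72.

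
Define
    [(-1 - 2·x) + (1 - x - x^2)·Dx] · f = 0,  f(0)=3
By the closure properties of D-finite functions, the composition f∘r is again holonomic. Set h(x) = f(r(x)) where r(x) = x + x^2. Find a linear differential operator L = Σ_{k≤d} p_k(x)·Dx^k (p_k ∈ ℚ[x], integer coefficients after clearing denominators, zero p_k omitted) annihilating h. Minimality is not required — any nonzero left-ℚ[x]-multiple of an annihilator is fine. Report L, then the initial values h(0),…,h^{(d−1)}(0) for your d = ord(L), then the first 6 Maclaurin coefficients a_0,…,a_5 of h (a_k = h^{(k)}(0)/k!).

L = (1 + 4·x + 6·x^2 + 4·x^3) + (-1 + x + 2·x^2 + 2·x^3 + x^4)·Dx  (order 1).
h: a_k = 3, 3, 9, 21, 48, 111, …
ICs: h(0) = 3.

f: a_k = 3, 3, 6, 9, 15, 24, …
Substitute x→r, Dx→(1/r')Dx; clear ⇒ L₀.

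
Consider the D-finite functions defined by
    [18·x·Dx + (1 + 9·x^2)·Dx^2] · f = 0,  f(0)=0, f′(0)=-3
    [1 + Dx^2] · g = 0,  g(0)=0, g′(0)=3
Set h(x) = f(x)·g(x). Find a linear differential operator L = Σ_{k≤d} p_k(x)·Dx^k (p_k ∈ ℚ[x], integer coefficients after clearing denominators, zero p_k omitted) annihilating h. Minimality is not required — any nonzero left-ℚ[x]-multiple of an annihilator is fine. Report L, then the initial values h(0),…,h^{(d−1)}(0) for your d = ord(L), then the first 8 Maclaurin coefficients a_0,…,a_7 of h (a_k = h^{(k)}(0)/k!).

L = (370 + 9594·x^2 + 4131·x^4 + 2916·x^6 + 6561·x^8) + (684·x + 6804·x^3 + 8748·x^5 + 26244·x^7)·Dx + (380 + 9792·x^2 + 5346·x^4 + 5832·x^6 + 13122·x^8)·Dx^2 + (684·x + 6804·x^3 + 8748·x^5 + 26244·x^7)·Dx^3 + (10 + 198·x^2 + 1215·x^4 + 2916·x^6 + 6561·x^8)·Dx^4  (order 4).
h: a_k = 0, 0, -9, 0, 57/2, 0, -1203/8, 0, …
ICs: h(0) = 0, h′(0) = 0, h′′(0) = -18, h′′′(0) = 0.

f: a_k = 0, -3, 0, 9, 0, -243/5, 0, 2187/7, …
g: a_k = 0, 3, 0, -1/2, 0, 1/40, 0, -1/1680, …
h₀=f·g: eliminate ⇒ L₀, order ≤ 2·2.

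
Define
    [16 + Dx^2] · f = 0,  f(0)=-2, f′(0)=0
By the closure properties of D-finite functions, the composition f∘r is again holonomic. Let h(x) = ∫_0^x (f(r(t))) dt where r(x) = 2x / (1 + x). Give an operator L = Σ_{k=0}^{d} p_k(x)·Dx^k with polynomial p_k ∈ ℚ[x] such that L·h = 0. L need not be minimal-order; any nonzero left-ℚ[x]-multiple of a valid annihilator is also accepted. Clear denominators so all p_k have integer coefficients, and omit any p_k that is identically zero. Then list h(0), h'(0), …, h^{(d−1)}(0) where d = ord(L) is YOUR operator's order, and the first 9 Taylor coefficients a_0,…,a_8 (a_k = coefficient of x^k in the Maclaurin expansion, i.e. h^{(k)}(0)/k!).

L = 64·Dx + (2 + 6·x + 6·x^2 + 2·x^3)·Dx^2 + (1 + 4·x + 6·x^2 + 4·x^3 + x^4)·Dx^3  (order 3).
h: a_k = 0, -2, 0, 64/3, -32, -448/15, 1664/9, -106432/315, 1296/5, …
ICs: h(0) = 0, h′(0) = -2, h′′(0) = 0.

f: a_k = -2, 0, 16, 0, -64/3, 0, 512/45, 0, -1024/315, …
L₀ from L_f via x↦r, Dx↦r'^{-1}Dx.
h=∫h₀ ⇒ L = L₀·Dx.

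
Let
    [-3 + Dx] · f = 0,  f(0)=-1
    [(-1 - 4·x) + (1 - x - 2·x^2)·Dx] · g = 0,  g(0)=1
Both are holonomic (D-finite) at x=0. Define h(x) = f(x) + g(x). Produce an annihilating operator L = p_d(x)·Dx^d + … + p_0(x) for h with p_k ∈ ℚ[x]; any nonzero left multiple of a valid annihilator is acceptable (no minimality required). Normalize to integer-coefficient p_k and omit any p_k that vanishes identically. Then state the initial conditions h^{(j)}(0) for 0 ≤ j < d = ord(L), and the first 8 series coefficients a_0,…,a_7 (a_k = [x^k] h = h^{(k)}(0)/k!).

L = (9 + 9·x + 126·x^2 + 72·x^3) + (3 - 30·x - 51·x^2 + 36·x^3 + 36·x^4)·Dx + (-2 + 9·x + 3·x^2 - 20·x^3 - 12·x^4)·Dx^2  (order 2).
h: a_k = 0, -2, -3/2, 1/2, 61/8, 759/40, 3359/80, 47357/560, …
ICs: h(0) = 0, h′(0) = -2.

f: a_k = -1, -3, -9/2, -9/2, -27/8, -81/40, -81/80, -243/560, …
g: a_k = 1, 1, 3, 5, 11, 21, 43, 85, …
L₀ := lclm(L_f,L_g); ord L₀ ≤ 1+1.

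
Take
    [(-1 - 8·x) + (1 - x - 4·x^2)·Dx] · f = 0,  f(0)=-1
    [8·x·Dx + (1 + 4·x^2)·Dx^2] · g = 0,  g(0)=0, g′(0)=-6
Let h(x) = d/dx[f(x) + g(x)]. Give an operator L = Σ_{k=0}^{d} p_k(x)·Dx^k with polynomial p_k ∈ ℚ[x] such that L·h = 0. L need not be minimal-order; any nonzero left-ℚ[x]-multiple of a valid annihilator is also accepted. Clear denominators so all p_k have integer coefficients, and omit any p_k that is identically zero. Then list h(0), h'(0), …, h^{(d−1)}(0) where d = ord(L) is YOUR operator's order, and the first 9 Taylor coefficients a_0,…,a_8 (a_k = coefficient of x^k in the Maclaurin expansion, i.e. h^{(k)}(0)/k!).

f: a_k = -1, -1, -5, -9, -29, -65, -181, -441, -1165, …
g: a_k = 0, -6, 0, 8, 0, -96/5, 0, 384/7, 0, …
L₀ := lclm(L_f,L_g); ord L₀ ≤ 1+2.
Differentiate: ansatz ord ≤ ord L₀ ⇒ L.
L = (-40 + 160·x + 2272·x^2 + 4608·x^3 + 16896·x^4 + 6144·x^6) + (31 + 264·x + 364·x^2 + 2208·x^3 + 4160·x^4 + 12800·x^5 + 768·x^6 + 6144·x^7)·Dx + (-5 - 11·x - 80·x^2 + 116·x^3 + 80·x^4 + 704·x^5 + 1536·x^6 + 256·x^7 + 1024·x^8)·Dx^2  (order 2).
h: a_k = -7, -10, -3, -116, -421, -1086, -2703, -9320, -27897, …
ICs: h(0) = -7, h′(0) = -10.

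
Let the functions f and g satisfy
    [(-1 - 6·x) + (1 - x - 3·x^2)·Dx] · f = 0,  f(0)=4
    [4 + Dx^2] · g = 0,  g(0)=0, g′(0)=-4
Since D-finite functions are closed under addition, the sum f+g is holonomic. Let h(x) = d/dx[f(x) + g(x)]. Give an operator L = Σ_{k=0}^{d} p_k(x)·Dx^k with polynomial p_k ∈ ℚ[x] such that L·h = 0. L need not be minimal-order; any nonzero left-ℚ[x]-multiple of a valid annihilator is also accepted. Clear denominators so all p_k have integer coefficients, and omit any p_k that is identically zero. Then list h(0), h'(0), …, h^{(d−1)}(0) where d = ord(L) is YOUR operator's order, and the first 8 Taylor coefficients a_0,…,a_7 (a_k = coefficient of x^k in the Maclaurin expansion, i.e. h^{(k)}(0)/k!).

f: a_k = 4, 4, 16, 28, 76, 160, 388, 868, …
g: a_k = 0, -4, 0, 8/3, 0, -8/15, 0, 16/315, …
h₀=f+g: left-lcm gives L₀, ord ≤ 3.
Differentiate: ansatz ord ≤ ord L₀ ⇒ L.
L = (976 + 5056·x + 17104·x^2 + 11760·x^3 + 18720·x^4 + 3888·x^5 + 3888·x^6) + (-92 - 516·x + 372·x^2 + 1232·x^3 + 2280·x^4 + 3240·x^5 + 1512·x^6 + 1296·x^7)·Dx + (244 + 1264·x + 4276·x^2 + 2940·x^3 + 4680·x^4 + 972·x^5 + 972·x^6)·Dx^2 + (-23 - 129·x + 93·x^2 + 308·x^3 + 570·x^4 + 810·x^5 + 378·x^6 + 324·x^7)·Dx^3  (order 3).
h: a_k = 0, 32, 92, 304, 2392/3, 2328, 273436/45, 16256, …
ICs: h(0) = 0, h′(0) = 32, h′′(0) = 184.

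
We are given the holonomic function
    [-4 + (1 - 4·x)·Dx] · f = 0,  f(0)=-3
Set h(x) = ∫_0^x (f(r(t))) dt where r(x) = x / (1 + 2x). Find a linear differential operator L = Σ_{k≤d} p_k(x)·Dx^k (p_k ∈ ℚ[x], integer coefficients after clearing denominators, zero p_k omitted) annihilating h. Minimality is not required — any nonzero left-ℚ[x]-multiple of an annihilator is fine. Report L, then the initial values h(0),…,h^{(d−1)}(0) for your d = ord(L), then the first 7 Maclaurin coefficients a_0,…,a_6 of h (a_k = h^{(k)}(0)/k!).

L = 4·Dx + (-1 + 4·x^2)·Dx^2  (order 2).
h: a_k = 0, -3, -6, -8, -12, -96/5, -32, …
ICs: h(0) = 0, h′(0) = -3.

f: a_k = -3, -12, -48, -192, -768, -3072, -12288, …
L₀ from L_f via x↦r, Dx↦r'^{-1}Dx.
∫: right-multiply L₀ by Dx.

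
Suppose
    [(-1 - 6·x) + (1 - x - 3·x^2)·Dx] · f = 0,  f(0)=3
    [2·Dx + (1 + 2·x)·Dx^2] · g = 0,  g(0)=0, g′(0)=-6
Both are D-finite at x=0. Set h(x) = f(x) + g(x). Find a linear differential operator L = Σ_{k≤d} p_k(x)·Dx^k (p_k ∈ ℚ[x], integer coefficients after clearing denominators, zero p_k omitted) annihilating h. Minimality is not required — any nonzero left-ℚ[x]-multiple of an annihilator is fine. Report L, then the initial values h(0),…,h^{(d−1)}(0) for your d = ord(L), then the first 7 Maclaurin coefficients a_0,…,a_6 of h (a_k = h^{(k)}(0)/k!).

L = (74 + 412·x + 948·x^2 + 864·x^3 + 648·x^4)·Dx + (17 + 212·x + 890·x^2 + 1644·x^3 + 1764·x^4 + 1080·x^5)·Dx^2 + (-5 - 27·x - 33·x^2 + 68·x^3 + 276·x^4 + 396·x^5 + 216·x^6)·Dx^3  (order 3).
h: a_k = 3, -3, 18, 13, 69, 504/5, 323, …
ICs: h(0) = 3, h′(0) = -3, h′′(0) = 36.

f: a_k = 3, 3, 12, 21, 57, 120, 291, …
g: a_k = 0, -6, 6, -8, 12, -96/5, 32, …
L₀ := lclm(L_f,L_g); ord L₀ ≤ 1+2.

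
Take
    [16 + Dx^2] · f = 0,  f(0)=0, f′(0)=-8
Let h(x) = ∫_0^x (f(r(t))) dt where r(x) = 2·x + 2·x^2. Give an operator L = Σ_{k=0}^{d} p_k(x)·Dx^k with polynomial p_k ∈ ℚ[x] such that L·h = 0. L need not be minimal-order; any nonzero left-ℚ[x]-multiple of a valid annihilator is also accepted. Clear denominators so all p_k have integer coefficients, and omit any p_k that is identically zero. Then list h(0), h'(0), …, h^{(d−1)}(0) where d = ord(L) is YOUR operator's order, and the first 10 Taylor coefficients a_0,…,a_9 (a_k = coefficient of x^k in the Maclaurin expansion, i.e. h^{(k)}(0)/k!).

L = (64 + 384·x + 768·x^2 + 512·x^3)·Dx - 2·Dx^2 + (1 + 2·x)·Dx^3  (order 3).
h: a_k = 0, 0, -8, -16/3, 128/3, 512/5, -256/45, -2560/7, -182272/315, 16384/405, …
ICs: h(0) = 0, h′(0) = 0, h′′(0) = -16.

f: a_k = 0, -8, 0, 64/3, 0, -256/15, 0, 2048/315, 0, -4096/2835, …
Substitute x→r, Dx→(1/r')Dx; clear ⇒ L₀.
∫: right-multiply L₀ by Dx.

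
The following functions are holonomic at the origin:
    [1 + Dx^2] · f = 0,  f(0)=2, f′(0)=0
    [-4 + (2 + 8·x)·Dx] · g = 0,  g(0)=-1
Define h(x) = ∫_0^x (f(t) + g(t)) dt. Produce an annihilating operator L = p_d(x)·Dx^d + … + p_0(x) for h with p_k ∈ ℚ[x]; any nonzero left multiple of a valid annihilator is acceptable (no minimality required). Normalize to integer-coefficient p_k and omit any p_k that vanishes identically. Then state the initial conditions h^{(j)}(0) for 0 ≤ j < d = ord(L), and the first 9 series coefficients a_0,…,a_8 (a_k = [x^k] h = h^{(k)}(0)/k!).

f: a_k = 2, 0, -1, 0, 1/12, 0, -1/360, 0, 1/20160, …
g: a_k = -1, -2, 2, -4, 10, -28, 84, -264, 858, …
Sum ⇒ L₀ = lclm(L_f,L_g) in ℚ(x)⟨Dx⟩.
h=∫h₀ ⇒ L = L₀·Dx.
L = (-26 - 16·x - 32·x^2)·Dx + (-3 - 4·x + 48·x^2 + 64·x^3)·Dx^2 + (-26 - 16·x - 32·x^2)·Dx^3 + (-3 - 4·x + 48·x^2 + 64·x^3)·Dx^4  (order 4).
h: a_k = 0, 1, -1, 1/3, -1, 121/60, -14/3, 30239/2520, -33, …
ICs: h(0) = 0, h′(0) = 1, h′′(0) = -2, h′′′(0) = 2.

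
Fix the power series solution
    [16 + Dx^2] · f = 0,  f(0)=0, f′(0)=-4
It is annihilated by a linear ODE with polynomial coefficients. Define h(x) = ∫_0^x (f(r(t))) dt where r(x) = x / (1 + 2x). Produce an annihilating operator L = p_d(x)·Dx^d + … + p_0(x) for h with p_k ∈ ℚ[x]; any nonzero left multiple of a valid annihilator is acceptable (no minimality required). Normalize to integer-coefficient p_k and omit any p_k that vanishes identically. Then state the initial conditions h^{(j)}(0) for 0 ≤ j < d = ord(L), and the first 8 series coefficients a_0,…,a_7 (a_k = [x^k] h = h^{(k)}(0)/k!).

L = 16·Dx + (4 + 24·x + 48·x^2 + 32·x^3)·Dx^2 + (1 + 8·x + 24·x^2 + 32·x^3 + 16·x^4)·Dx^3  (order 3).
h: a_k = 0, 0, -2, 8/3, -4/3, -32/5, 1376/45, -640/7, …
ICs: h(0) = 0, h′(0) = 0, h′′(0) = -4.

f: a_k = 0, -4, 0, 32/3, 0, -128/15, 0, 1024/315, …
Change of var in L_f (x↦r) gives L₀.
h=∫h₀ ⇒ L = L₀·Dx.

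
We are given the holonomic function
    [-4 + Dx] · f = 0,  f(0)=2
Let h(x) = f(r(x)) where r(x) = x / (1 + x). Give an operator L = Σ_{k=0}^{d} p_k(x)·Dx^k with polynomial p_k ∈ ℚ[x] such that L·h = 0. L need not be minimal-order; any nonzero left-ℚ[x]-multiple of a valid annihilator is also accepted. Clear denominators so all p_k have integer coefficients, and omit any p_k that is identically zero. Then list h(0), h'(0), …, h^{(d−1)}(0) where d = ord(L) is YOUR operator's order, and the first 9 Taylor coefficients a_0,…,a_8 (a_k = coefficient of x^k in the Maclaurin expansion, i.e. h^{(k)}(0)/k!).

L = -4 + (1 + 2·x + x^2)·Dx  (order 1).
h: a_k = 2, 8, 8, -8/3, -8/3, 56/15, -88/45, -136/315, 632/315, …
ICs: h(0) = 2.

f: a_k = 2, 8, 16, 64/3, 64/3, 256/15, 512/45, 2048/315, 1024/315, …
h₀=f(r): pull back L_f along r ⇒ L₀.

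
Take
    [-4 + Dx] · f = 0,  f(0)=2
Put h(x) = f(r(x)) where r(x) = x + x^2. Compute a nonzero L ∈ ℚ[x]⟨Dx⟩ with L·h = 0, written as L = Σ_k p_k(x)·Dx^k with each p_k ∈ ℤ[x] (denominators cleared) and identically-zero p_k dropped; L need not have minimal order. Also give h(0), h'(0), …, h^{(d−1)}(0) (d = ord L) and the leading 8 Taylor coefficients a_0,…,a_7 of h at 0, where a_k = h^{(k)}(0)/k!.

L = (-4 - 8·x) + Dx  (order 1).
h: a_k = 2, 8, 24, 160/3, 304/3, 832/5, 11072/45, 104192/315, …
ICs: h(0) = 2.

f: a_k = 2, 8, 16, 64/3, 64/3, 256/15, 512/45, 2048/315, …
Substitute x→r, Dx→(1/r')Dx; clear ⇒ L₀.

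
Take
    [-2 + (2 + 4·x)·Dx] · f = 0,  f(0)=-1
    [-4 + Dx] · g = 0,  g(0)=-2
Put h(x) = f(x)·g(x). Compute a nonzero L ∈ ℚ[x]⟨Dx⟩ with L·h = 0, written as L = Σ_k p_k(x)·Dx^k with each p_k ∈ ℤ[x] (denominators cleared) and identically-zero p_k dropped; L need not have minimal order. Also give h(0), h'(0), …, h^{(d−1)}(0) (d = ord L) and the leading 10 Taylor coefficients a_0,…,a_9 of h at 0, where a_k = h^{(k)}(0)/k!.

L = (-5 - 8·x) + (1 + 2·x)·Dx  (order 1).
h: a_k = 2, 10, 23, 103/3, 449/12, 1949/60, 1643/72, 36047/2520, 135617/20160, 815221/181440, …
ICs: h(0) = 2.

f: a_k = -1, -1, 1/2, -1/2, 5/8, -7/8, 21/16, -33/16, 429/128, -715/128, …
g: a_k = -2, -8, -16, -64/3, -64/3, -256/15, -512/45, -2048/315, -1024/315, -4096/2835, …
f·g: L₀ = L_f ⊗_s L_g, ord ≤ 1·1.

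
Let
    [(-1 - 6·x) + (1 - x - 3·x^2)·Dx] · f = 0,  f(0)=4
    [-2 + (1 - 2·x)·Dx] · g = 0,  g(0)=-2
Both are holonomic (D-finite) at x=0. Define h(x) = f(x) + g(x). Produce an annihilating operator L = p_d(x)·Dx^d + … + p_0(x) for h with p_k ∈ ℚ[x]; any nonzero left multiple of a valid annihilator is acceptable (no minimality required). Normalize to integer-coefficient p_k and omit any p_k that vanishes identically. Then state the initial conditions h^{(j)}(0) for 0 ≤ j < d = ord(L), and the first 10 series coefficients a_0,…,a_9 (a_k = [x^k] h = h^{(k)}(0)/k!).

L = (8 - 36·x + 108·x^2 - 72·x^3) + (-2·x - 54·x^2 + 192·x^3 - 144·x^4)·Dx + (-1 + 9·x - 23·x^2 + 6·x^3 + 42·x^4 - 36·x^5)·Dx^2  (order 2).
h: a_k = 2, 0, 8, 12, 44, 96, 260, 612, 1520, 3612, …
ICs: h(0) = 2, h′(0) = 0.

f: a_k = 4, 4, 16, 28, 76, 160, 388, 868, 2032, 4636, …
g: a_k = -2, -4, -8, -16, -32, -64, -128, -256, -512, -1024, …
L₀ := lclm(L_f,L_g); ord L₀ ≤ 1+1.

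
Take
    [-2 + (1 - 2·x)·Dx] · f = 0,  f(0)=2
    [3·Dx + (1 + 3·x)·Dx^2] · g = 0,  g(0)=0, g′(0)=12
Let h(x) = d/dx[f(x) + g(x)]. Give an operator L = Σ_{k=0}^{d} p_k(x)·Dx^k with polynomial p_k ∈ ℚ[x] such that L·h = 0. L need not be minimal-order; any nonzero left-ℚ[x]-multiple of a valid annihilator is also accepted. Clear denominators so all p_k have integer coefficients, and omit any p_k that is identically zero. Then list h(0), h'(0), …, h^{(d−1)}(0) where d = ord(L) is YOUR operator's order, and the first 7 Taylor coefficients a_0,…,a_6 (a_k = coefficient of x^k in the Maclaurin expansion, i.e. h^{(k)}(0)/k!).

L = (144 + 72·x) + (6 + 216·x + 144·x^2)·Dx + (-7 - 13·x + 36·x^2 + 36·x^3)·Dx^2  (order 2).
h: a_k = 16, -20, 156, -196, 1292, -2148, 10540, …
ICs: h(0) = 16, h′(0) = -20.

f: a_k = 2, 4, 8, 16, 32, 64, 128, …
g: a_k = 0, 12, -18, 36, -81, 972/5, -486, …
Sum ⇒ L₀ = lclm(L_f,L_g) in ℚ(x)⟨Dx⟩.
Differentiate: ansatz ord ≤ ord L₀ ⇒ L.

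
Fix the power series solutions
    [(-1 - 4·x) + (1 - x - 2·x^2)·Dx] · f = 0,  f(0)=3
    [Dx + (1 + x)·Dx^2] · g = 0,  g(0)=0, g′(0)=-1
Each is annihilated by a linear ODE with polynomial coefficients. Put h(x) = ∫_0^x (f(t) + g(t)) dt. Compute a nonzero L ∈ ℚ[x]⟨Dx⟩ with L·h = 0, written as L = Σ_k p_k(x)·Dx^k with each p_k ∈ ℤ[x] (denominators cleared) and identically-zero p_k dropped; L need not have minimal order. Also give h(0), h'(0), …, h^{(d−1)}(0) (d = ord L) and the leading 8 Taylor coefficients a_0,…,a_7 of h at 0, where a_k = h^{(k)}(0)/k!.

L = (42 + 144·x + 144·x^2 + 96·x^3)·Dx^2 + (28 + 172·x + 312·x^2 + 328·x^3 + 160·x^4)·Dx^3 + (-7 - 14·x + 5·x^2 + 56·x^3 + 76·x^4 + 32·x^5)·Dx^4  (order 4).
h: a_k = 0, 3, 1, 19/6, 11/3, 133/20, 157/15, 775/42, …
ICs: h(0) = 0, h′(0) = 3, h′′(0) = 2, h′′′(0) = 19.

f: a_k = 3, 3, 9, 15, 33, 63, 129, 255, …
g: a_k = 0, -1, 1/2, -1/3, 1/4, -1/5, 1/6, -1/7, …
Weyl lclm of L_f,L_g ⇒ L₀ (ord ≤ 3).
∫: right-multiply L₀ by Dx.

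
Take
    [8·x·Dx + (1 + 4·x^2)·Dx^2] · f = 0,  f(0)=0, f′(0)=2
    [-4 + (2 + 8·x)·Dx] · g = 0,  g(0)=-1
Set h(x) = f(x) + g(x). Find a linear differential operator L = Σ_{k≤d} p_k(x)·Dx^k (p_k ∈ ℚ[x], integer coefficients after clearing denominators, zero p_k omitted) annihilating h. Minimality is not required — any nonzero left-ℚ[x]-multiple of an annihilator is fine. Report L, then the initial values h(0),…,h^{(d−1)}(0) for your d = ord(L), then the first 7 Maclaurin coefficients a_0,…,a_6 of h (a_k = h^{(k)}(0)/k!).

f: a_k = 0, 2, 0, -8/3, 0, 32/5, 0, …
g: a_k = -1, -2, 2, -4, 10, -28, 84, …
L₀ := lclm(L_f,L_g); ord L₀ ≤ 2+1.
L = (-8 - 80·x + 96·x^2 + 192·x^3)·Dx + (-10 - 32·x - 64·x^2 + 384·x^3 + 672·x^4)·Dx^2 + (-1 + 24·x^2 + 48·x^3 + 112·x^4 + 192·x^5)·Dx^3  (order 3).
h: a_k = -1, 0, 2, -20/3, 10, -108/5, 84, …
ICs: h(0) = -1, h′(0) = 0, h′′(0) = 4.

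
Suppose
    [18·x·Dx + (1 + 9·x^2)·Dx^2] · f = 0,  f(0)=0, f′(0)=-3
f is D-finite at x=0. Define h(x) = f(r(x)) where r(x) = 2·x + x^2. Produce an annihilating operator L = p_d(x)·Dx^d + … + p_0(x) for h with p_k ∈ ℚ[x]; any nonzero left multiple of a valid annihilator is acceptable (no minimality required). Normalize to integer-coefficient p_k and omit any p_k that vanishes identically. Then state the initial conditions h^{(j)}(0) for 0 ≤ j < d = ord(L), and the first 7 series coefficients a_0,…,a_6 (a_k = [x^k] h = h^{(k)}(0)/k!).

L = (-1 + 72·x + 144·x^2 + 108·x^3 + 27·x^4)·Dx + (1 + x + 36·x^2 + 72·x^3 + 45·x^4 + 9·x^5)·Dx^2  (order 2).
h: a_k = 0, -6, -3, 72, 108, -7506/5, -3879, …
ICs: h(0) = 0, h′(0) = -6.

f: a_k = 0, -3, 0, 9, 0, -243/5, 0, …
Change of var in L_f (x↦r) gives L₀.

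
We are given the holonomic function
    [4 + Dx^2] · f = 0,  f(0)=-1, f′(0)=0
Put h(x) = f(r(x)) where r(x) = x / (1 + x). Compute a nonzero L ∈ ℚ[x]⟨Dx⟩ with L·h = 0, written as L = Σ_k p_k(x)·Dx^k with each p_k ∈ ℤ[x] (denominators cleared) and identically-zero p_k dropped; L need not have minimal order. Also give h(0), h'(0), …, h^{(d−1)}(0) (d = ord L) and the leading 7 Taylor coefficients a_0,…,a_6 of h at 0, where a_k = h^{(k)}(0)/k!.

f: a_k = -1, 0, 2, 0, -2/3, 0, 4/45, …
Change of var in L_f (x↦r) gives L₀.
L = 4 + (2 + 6·x + 6·x^2 + 2·x^3)·Dx + (1 + 4·x + 6·x^2 + 4·x^3 + x^4)·Dx^2  (order 2).
h: a_k = -1, 0, 2, -4, 16/3, -16/3, 154/45, …
ICs: h(0) = -1, h′(0) = 0.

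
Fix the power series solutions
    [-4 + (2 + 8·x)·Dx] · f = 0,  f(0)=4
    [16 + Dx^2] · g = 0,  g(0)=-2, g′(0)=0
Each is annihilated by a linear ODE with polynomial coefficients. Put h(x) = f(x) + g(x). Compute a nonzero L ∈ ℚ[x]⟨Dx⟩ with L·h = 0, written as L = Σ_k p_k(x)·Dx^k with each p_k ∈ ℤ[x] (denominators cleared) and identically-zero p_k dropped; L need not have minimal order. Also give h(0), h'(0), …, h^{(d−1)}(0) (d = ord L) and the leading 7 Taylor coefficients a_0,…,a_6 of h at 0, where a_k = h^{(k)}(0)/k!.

f: a_k = 4, 8, -8, 16, -40, 112, -336, …
g: a_k = -2, 0, 16, 0, -64/3, 0, 512/45, …
L₀ := lclm(L_f,L_g); ord L₀ ≤ 1+2.
L = (-224 - 1024·x - 2048·x^2) + (48 + 704·x + 3072·x^2 + 4096·x^3)·Dx + (-14 - 64·x - 128·x^2)·Dx^2 + (3 + 44·x + 192·x^2 + 256·x^3)·Dx^3  (order 3).
h: a_k = 2, 8, 8, 16, -184/3, 112, -14608/45, …
ICs: h(0) = 2, h′(0) = 8, h′′(0) = 16.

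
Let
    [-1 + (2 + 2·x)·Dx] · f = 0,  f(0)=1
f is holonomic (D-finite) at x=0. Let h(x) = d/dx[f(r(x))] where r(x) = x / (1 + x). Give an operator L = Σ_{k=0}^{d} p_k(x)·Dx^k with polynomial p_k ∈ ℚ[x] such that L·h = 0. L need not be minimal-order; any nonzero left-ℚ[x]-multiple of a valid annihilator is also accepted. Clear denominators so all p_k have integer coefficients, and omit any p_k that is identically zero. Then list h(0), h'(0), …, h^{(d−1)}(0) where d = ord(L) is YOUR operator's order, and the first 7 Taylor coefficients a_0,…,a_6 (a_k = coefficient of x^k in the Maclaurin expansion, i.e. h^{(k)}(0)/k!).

L = (-5 - 8·x) + (-2 - 6·x - 4·x^2)·Dx  (order 1).
h: a_k = 1/2, -5/4, 39/16, -141/32, 1995/256, -7059/512, 50435/2048, …
ICs: h(0) = 1/2.

f: a_k = 1, 1/2, -1/8, 1/16, -5/128, 7/256, -21/1024, …
Substitute x→r, Dx→(1/r')Dx; clear ⇒ L₀.
Differentiate: ansatz ord ≤ ord L₀ ⇒ L.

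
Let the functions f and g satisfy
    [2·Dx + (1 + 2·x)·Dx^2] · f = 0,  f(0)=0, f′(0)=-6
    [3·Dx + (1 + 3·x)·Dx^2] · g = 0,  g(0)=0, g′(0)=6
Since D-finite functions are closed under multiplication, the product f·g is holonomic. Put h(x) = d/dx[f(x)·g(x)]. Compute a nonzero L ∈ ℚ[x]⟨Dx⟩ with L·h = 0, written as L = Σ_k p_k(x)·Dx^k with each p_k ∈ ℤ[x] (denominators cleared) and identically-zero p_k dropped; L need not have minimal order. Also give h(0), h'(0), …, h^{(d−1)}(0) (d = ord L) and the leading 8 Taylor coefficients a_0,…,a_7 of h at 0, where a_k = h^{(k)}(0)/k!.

L = (156 + 720·x + 864·x^2) + (310 + 2244·x + 5400·x^2 + 4320·x^3)·Dx + (88 + 860·x + 3132·x^2 + 5040·x^3 + 3024·x^4)·Dx^2 + (5 + 62·x + 305·x^2 + 744·x^3 + 900·x^4 + 432·x^5)·Dx^3  (order 3).
h: a_k = 0, -72, 270, -840, 2475, -35802/5, 20622, -2081376/35, …
ICs: h(0) = 0, h′(0) = -72, h′′(0) = 540.

f: a_k = 0, -6, 6, -8, 12, -96/5, 32, -384/7, …
g: a_k = 0, 6, -9, 18, -81/2, 486/5, -243, 4374/7, …
Sym-product of L_f,L_g gives L₀ (≤ ord 4).
Differentiate: ansatz ord ≤ ord L₀ ⇒ L.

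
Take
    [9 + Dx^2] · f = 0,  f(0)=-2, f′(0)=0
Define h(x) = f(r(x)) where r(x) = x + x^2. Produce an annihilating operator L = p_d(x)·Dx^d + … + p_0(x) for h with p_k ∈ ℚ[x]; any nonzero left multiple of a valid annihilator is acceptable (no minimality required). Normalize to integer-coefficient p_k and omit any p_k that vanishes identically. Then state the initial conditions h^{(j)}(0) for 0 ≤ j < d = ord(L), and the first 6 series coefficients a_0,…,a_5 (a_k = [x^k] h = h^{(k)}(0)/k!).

f: a_k = -2, 0, 9, 0, -27/4, 0, …
f∘r: x↦r, Dx↦Dx/r' in L_f ⇒ L₀.
L = (9 + 54·x + 108·x^2 + 72·x^3) - 2·Dx + (1 + 2·x)·Dx^2  (order 2).
h: a_k = -2, 0, 9, 18, 9/4, -27, …
ICs: h(0) = -2, h′(0) = 0.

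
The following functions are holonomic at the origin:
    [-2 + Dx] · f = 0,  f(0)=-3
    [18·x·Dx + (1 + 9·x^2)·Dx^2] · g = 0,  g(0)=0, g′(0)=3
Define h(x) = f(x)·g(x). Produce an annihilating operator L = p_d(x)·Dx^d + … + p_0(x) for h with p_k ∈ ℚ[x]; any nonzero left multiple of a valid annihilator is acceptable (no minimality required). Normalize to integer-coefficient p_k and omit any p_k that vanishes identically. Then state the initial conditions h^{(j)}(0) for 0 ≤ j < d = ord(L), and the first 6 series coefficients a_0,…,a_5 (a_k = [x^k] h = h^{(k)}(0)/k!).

L = (4 - 36·x + 36·x^2) + (-4 + 18·x - 36·x^2)·Dx + (1 + 9·x^2)·Dx^2  (order 2).
h: a_k = 0, -9, -18, 9, 42, -489/5, …
ICs: h(0) = 0, h′(0) = -9.

f: a_k = -3, -6, -6, -4, -2, -4/5, …
g: a_k = 0, 3, 0, -9, 0, 243/5, …
f·g: L₀ = L_f ⊗_s L_g, ord ≤ 1·2.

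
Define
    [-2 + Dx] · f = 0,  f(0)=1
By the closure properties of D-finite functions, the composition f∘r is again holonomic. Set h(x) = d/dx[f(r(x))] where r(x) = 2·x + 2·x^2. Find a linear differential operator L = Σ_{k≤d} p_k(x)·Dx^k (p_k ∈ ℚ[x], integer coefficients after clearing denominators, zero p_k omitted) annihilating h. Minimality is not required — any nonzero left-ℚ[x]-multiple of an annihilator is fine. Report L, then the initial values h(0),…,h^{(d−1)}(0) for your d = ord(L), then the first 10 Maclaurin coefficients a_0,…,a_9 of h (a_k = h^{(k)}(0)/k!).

f: a_k = 1, 2, 2, 4/3, 2/3, 4/15, 4/45, 8/315, 2/315, 4/2835, …
f∘r: x↦r, Dx↦Dx/r' in L_f ⇒ L₀.
Differentiate: ansatz ord ≤ ord L₀ ⇒ L.
L = (6 + 16·x + 16·x^2) + (-1 - 2·x)·Dx  (order 1).
h: a_k = 4, 24, 80, 608/3, 416, 11072/15, 52096/45, 11520/7, 675968/315, 7369472/2835, …
ICs: h(0) = 4.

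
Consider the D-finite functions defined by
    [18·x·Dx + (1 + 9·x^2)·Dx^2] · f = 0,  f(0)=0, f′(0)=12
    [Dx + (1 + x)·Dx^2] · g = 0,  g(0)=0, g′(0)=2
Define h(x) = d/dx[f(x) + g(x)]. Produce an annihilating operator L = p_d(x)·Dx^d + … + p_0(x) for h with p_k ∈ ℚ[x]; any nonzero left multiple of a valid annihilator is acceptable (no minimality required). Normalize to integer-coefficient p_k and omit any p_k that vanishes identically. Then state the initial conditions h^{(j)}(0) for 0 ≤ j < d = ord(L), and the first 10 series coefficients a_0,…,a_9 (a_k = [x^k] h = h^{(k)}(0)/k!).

L = (-18 - 54·x + 486·x^2 + 162·x^3) + (-20 - 36·x + 432·x^2 + 972·x^3 + 324·x^4)·Dx + (-1 + 17·x + 18·x^2 + 162·x^3 + 243·x^4 + 81·x^5)·Dx^2  (order 2).
h: a_k = 14, -2, -106, -2, 974, -2, -8746, -2, 78734, -2, …
ICs: h(0) = 14, h′(0) = -2.

f: a_k = 0, 12, 0, -36, 0, 972/5, 0, -8748/7, 0, 8748, …
g: a_k = 0, 2, -1, 2/3, -1/2, 2/5, -1/3, 2/7, -1/4, 2/9, …
Sum ⇒ L₀ = lclm(L_f,L_g) in ℚ(x)⟨Dx⟩.
Derive L from L₀ (diff closure).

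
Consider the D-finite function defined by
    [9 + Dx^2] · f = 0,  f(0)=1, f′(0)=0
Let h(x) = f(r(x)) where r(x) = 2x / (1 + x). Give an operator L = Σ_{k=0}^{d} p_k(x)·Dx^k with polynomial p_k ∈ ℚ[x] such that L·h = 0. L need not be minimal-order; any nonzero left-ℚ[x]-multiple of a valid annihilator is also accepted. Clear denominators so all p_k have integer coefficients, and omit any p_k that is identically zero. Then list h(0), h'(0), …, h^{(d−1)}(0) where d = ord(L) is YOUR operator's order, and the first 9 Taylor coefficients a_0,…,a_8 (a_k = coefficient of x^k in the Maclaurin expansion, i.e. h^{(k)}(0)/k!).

f: a_k = 1, 0, -9/2, 0, 27/8, 0, -81/80, 0, 729/4480, …
f∘r: x↦r, Dx↦Dx/r' in L_f ⇒ L₀.
L = 36 + (2 + 6·x + 6·x^2 + 2·x^3)·Dx + (1 + 4·x + 6·x^2 + 4·x^3 + x^4)·Dx^2  (order 2).
h: a_k = 1, 0, -18, 36, 0, -144, 1926/5, -2916/5, 3114/7, …
ICs: h(0) = 1, h′(0) = 0.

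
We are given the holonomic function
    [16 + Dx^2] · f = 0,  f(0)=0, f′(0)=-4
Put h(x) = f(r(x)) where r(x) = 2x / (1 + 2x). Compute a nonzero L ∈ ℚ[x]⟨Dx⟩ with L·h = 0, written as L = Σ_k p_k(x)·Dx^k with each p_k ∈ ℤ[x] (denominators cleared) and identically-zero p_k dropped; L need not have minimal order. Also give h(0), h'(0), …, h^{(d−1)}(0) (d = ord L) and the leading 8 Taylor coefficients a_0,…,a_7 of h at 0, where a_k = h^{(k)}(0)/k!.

L = 64 + (4 + 24·x + 48·x^2 + 32·x^3)·Dx + (1 + 8·x + 24·x^2 + 32·x^3 + 16·x^4)·Dx^2  (order 2).
h: a_k = 0, -8, 16, 160/3, -448, 24704/15, -3840, 1260032/315, …
ICs: h(0) = 0, h′(0) = -8.

f: a_k = 0, -4, 0, 32/3, 0, -128/15, 0, 1024/315, …
Change of var in L_f (x↦r) gives L₀.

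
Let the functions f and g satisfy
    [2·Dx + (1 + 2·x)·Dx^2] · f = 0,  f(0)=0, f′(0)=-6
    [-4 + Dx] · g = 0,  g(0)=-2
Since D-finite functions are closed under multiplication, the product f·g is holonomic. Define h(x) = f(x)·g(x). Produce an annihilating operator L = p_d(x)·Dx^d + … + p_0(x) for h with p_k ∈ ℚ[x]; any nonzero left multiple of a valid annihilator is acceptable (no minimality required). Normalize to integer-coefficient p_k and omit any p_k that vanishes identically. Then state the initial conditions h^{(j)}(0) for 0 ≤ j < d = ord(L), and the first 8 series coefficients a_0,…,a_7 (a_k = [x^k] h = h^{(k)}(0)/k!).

L = (8 + 32·x) + (-6 - 16·x)·Dx + (1 + 2·x)·Dx^2  (order 2).
h: a_k = 0, 12, 36, 64, 72, 352/5, 128/3, 4352/105, …
ICs: h(0) = 0, h′(0) = 12.

f: a_k = 0, -6, 6, -8, 12, -96/5, 32, -384/7, …
g: a_k = -2, -8, -16, -64/3, -64/3, -256/15, -512/45, -2048/315, …
h₀=f·g: eliminate ⇒ L₀, order ≤ 2·1.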